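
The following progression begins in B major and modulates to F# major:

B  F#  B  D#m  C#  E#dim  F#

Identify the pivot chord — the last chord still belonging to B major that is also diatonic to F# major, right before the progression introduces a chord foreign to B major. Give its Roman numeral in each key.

D#m — iii in B major, vi in F# major

Chords diatonic to B major: B, C#m, D#m, E, F#, G#m, A#dim.
Reading the progression, the first chord not in that set is C#, so the modulation leaves B major there.
The chord immediately before C# is D#m, which is diatonic to both keys: iii in B major and vi in F# major.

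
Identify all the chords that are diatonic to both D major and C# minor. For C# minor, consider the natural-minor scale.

F#m, A

Triads in D major: D (I), Em (ii), F#m (iii), G (IV), A (V), Bm (vi), C#dim (vii°).
Triads in C# minor (natural minor): C#m (i), D#dim (ii°), E (III), F#m (iv), G#m (v), A (VI), B (VII).
Shared triads with their functions: F#m (iii in D major, iv in C# minor); A (V in D major, VI in C# minor).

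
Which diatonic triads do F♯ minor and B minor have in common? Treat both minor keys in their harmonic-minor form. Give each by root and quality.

Triads in F♯ minor (harmonic minor): F♯m (i), G♯dim (ii°), Aaug (III+), Bm (iv), C♯ (V), D (VI), E♯dim (vii°).
Triads in B minor (harmonic minor): Bm (i), C♯dim (ii°), Daug (III+), Em (iv), F♯ (V), G (VI), A♯dim (vii°).
Shared triads with their functions: Bm (iv in F♯ minor, i in B minor).

Bm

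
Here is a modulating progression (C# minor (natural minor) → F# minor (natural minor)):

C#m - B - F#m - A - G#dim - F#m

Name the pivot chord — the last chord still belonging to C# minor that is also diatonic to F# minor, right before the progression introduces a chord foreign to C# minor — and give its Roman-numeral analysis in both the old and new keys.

A — VI in C# minor, III in F# minor

Chords diatonic to C# minor: C#m, D#dim, E, F#m, G#m, A, B.
Reading the progression, the first chord not in that set is G#dim, so the modulation leaves C# minor there.
The chord immediately before G#dim is A, which is diatonic to both keys: VI in C# minor and III in F# minor.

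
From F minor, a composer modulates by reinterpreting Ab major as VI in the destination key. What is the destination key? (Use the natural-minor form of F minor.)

The numeral VI denotes a major triad on scale degree 6. With Ab on degree 6, the tonic of the new key is C.
Degree 6 carries a major triad in minor keys, so the destination is C minor.
Check: the diatonic triads of C minor (natural minor) are Cm (i), Ddim (ii°), Eb (III), Fm (iv), Gm (v), Ab (VI), Bb (VII) — Ab major is indeed VI.

C minor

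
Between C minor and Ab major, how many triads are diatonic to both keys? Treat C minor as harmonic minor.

3

Diatonic triads of C minor (harmonic minor): C minor (i), D diminished (ii°), Eb augmented (III+), F minor (iv), G major (V), Ab major (VI), B diminished (vii°).
Diatonic triads of Ab major: Ab major (I), Bb minor (ii), C minor (iii), Db major (IV), Eb major (V), F minor (vi), G diminished (vii°).
Matching root and quality in both lists: C minor, F minor, Ab major.
That gives 3 common triads.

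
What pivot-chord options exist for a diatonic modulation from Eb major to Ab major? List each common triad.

Triads in Eb major: Eb (I), Fm (ii), Gm (iii), Ab (IV), Bb (V), Cm (vi), Ddim (vii°).
Triads in Ab major: Ab (I), Bbm (ii), Cm (iii), Db (IV), Eb (V), Fm (vi), Gdim (vii°).
Shared triads with their functions: Eb (I in Eb major, V in Ab major); Fm (ii in Eb major, vi in Ab major); Ab (IV in Eb major, I in Ab major); Cm (vi in Eb major, iii in Ab major).

Eb, Fm, Ab, Cm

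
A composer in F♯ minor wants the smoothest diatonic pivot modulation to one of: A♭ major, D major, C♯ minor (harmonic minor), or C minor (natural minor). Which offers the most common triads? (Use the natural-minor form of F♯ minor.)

D major

Triads of F♯ minor (natural minor): F♯ minor (i), G♯ diminished (ii°), A major (III), B minor (iv), C♯ minor (v), D major (VI), E major (VII).
A♭ major shares 0: none.
D major shares 4: F♯m, A, Bm, D.
C♯ minor (harmonic minor) shares 3: F♯m, A, C♯m.
C minor (natural minor) shares 0: none.
The most common triads (4) are shared with D major.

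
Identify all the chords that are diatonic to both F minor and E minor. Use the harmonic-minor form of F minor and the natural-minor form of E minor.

Triads in F minor (harmonic minor): F minor (i), G diminished (ii°), Ab augmented (III+), Bb minor (iv), C major (V), Db major (VI), E diminished (vii°).
Triads in E minor (natural minor): E minor (i), F# diminished (ii°), G major (III), A minor (iv), B minor (v), C major (VI), D major (VII).
Shared triads with their functions: C major (V in F minor, VI in E minor).

C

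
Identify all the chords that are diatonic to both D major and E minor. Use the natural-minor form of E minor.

Triads in D major: D major (I), E minor (ii), F♯ minor (iii), G major (IV), A major (V), B minor (vi), C♯ diminished (vii°).
Triads in E minor (natural minor): E minor (i), F♯ diminished (ii°), G major (III), A minor (iv), B minor (v), C major (VI), D major (VII).
Shared triads with their functions: D major (I in D major, VII in E minor); E minor (ii in D major, i in E minor); G major (IV in D major, III in E minor); B minor (vi in D major, v in E minor).

D, Em, G, Bm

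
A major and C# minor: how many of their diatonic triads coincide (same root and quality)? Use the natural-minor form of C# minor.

4

Diatonic triads of A major: A (I), Bm (ii), C#m (iii), D (IV), E (V), F#m (vi), G#dim (vii°).
Diatonic triads of C# minor (natural minor): C#m (i), D#dim (ii°), E (III), F#m (iv), G#m (v), A (VI), B (VII).
Matching root and quality in both lists: A, C#m, E, F#m.
That gives 4 common triads.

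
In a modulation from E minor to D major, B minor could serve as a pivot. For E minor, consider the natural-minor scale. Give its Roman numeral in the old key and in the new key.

The scale of E minor (natural minor) is E F# G A B C D; B is degree 5, and the triad built there (B-D-F#) is minor, so it is v.
The scale of D major is D E F# G A B C#; B is degree 6, and the triad built there (B-D-F#) is minor, so it is vi.

v in E minor; vi in D major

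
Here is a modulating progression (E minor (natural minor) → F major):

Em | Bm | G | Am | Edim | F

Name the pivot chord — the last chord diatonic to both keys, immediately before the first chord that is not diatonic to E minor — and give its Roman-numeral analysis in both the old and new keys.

Am — iv in E minor, iii in F major

Chords diatonic to E minor: Em, F♯dim, G, Am, Bm, C, D.
Reading the progression, the first chord not in that set is Edim, so the modulation leaves E minor there.
The chord immediately before Edim is Am, which is diatonic to both keys: iv in E minor and iii in F major.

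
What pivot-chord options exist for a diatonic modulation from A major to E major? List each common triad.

A, C♯m, E, F♯m

Triads in A major: A (I), Bm (ii), C♯m (iii), D (IV), E (V), F♯m (vi), G♯dim (vii°).
Triads in E major: E (I), F♯m (ii), G♯m (iii), A (IV), B (V), C♯m (vi), D♯dim (vii°).
Shared triads with their functions: A (I in A major, IV in E major); C♯m (iii in A major, vi in E major); E (V in A major, I in E major); F♯m (vi in A major, ii in E major).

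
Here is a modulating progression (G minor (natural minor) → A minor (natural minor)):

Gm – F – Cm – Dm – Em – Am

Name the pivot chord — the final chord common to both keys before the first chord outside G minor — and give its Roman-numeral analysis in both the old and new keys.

Chords diatonic to G minor: Gm, Adim, Bb, Cm, Dm, Eb, F.
Reading the progression, the first chord not in that set is Em, so the modulation leaves G minor there.
The chord immediately before Em is Dm, which is diatonic to both keys: v in G minor and iv in A minor.

Dm — v in G minor, iv in A minor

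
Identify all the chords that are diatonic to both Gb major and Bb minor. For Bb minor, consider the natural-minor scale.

Gb, Bbm, Db, Ebm

Triads in Gb major: Gb (I), Abm (ii), Bbm (iii), Cb (IV), Db (V), Ebm (vi), Fdim (vii°).
Triads in Bb minor (natural minor): Bbm (i), Cdim (ii°), Db (III), Ebm (iv), Fm (v), Gb (VI), Ab (VII).
Shared triads with their functions: Gb (I in Gb major, VI in Bb minor); Bbm (iii in Gb major, i in Bb minor); Db (V in Gb major, III in Bb minor); Ebm (vi in Gb major, iv in Bb minor).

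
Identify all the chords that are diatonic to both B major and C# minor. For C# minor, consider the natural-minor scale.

B, C#m, E, G#m

Triads in B major: B major (I), C# minor (ii), D# minor (iii), E major (IV), F# major (V), G# minor (vi), A# diminished (vii°).
Triads in C# minor (natural minor): C# minor (i), D# diminished (ii°), E major (III), F# minor (iv), G# minor (v), A major (VI), B major (VII).
Shared triads with their functions: B major (I in B major, VII in C# minor); C# minor (ii in B major, i in C# minor); E major (IV in B major, III in C# minor); G# minor (vi in B major, v in C# minor).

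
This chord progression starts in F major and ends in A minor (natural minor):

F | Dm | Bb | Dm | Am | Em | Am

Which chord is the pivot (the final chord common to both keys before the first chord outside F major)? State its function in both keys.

Am — iii in F major, i in A minor

Chords diatonic to F major: F, Gm, Am, Bb, C, Dm, Edim.
Reading the progression, the first chord not in that set is Em, so the modulation leaves F major there.
The chord immediately before Em is Am, which is diatonic to both keys: iii in F major and i in A minor.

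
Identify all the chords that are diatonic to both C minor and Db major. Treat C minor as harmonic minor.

Fm, Ab

Triads in C minor (harmonic minor): C minor (i), D diminished (ii°), Eb augmented (III+), F minor (iv), G major (V), Ab major (VI), B diminished (vii°).
Triads in Db major: Db major (I), Eb minor (ii), F minor (iii), Gb major (IV), Ab major (V), Bb minor (vi), C diminished (vii°).
Shared triads with their functions: F minor (iv in C minor, iii in Db major); Ab major (VI in C minor, V in Db major).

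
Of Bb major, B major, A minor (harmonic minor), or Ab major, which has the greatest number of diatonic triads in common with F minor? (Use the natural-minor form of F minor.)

Ab major

Triads of F minor (natural minor): F minor (i), G diminished (ii°), Ab major (III), Bb minor (iv), C minor (v), Db major (VI), Eb major (VII).
Bb major shares 2: Cm, Eb.
B major shares 0: none.
A minor (harmonic minor) shares 0: none.
Ab major shares 7: Fm, Gdim, Ab, Bbm, Cm, Db, Eb.
The most common triads (7) are shared with Ab major.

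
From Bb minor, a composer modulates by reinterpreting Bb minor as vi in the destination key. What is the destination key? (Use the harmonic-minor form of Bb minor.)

The numeral vi denotes a minor triad on scale degree 6. With Bb on degree 6, the tonic of the new key is Db.
Degree 6 carries a minor triad in major keys, so the destination is Db major.
Check: the diatonic triads of Db major are Db (I), Ebm (ii), Fm (iii), Gb (IV), Ab (V), Bbm (vi), Cdim (vii°) — Bb minor is indeed vi.

Db major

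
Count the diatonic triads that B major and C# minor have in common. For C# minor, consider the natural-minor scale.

Diatonic triads of B major: B (I), C#m (ii), D#m (iii), E (IV), F# (V), G#m (vi), A#dim (vii°).
Diatonic triads of C# minor (natural minor): C#m (i), D#dim (ii°), E (III), F#m (iv), G#m (v), A (VI), B (VII).
Matching root and quality in both lists: B, C#m, E, G#m.
That gives 4 common triads.

4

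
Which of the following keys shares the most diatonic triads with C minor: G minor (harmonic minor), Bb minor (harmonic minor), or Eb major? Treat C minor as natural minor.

Triads of C minor (natural minor): Cm (i), Ddim (ii°), Eb (III), Fm (iv), Gm (v), Ab (VI), Bb (VII).
G minor (harmonic minor) shares 3: Cm, Eb, Gm.
Bb minor (harmonic minor) shares 0: none.
Eb major shares 7: Cm, Ddim, Eb, Fm, Gm, Ab, Bb.
The most common triads (7) are shared with Eb major.

Eb major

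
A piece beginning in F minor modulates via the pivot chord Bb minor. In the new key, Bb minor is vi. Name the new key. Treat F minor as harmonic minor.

Db major

The numeral vi denotes a minor triad on scale degree 6. With Bb on degree 6, the tonic of the new key is Db.
Degree 6 carries a minor triad in major keys, so the destination is Db major.
Check: the diatonic triads of Db major are Db (I), Ebm (ii), Fm (iii), Gb (IV), Ab (V), Bbm (vi), Cdim (vii°) — Bb minor is indeed vi.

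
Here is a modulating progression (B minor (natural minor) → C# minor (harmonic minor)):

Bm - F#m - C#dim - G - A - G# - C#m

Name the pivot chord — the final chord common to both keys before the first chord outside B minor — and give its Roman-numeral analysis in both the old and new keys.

A — VII in B minor, VI in C# minor

Chords diatonic to B minor: Bm, C#dim, D, Em, F#m, G, A.
Reading the progression, the first chord not in that set is G#, so the modulation leaves B minor there.
The chord immediately before G# is A, which is diatonic to both keys: VII in B minor and VI in C# minor.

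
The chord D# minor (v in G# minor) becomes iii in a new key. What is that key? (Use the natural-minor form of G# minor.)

The numeral iii denotes a minor triad on scale degree 3. With D# on degree 3, the tonic of the new key is B.
Degree 3 carries a minor triad in major keys, so the destination is B major.
Check: the diatonic triads of B major are B (I), C#m (ii), D#m (iii), E (IV), F# (V), G#m (vi), A#dim (vii°) — D# minor is indeed iii.

B major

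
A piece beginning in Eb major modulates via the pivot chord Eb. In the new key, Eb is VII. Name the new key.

F minor

The numeral VII denotes a major triad on scale degree 7. With Eb on degree 7, the tonic of the new key is F.
Degree 7 carries a major triad in natural-minor keys, so the destination is F minor.
Check: the diatonic triads of F minor (natural minor) are Fm (i), Gdim (ii°), Ab (III), Bbm (iv), Cm (v), Db (VI), Eb (VII) — Eb is indeed VII.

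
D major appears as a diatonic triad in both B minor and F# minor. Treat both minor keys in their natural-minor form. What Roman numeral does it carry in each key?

The scale of B minor (natural minor) is B C# D E F# G A; D is degree 3, and the triad built there (D-F#-A) is major, so it is III.
The scale of F# minor (natural minor) is F# G# A B C# D E; D is degree 6, and the triad built there (D-F#-A) is major, so it is VI.

III in B minor; VI in F# minor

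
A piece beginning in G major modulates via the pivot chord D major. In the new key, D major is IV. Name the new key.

A major

The numeral IV denotes a major triad on scale degree 4. With D on degree 4, the tonic of the new key is A.
Degree 4 carries a major triad in major keys, so the destination is A major.
Check: the diatonic triads of A major are A (I), Bm (ii), C#m (iii), D (IV), E (V), F#m (vi), G#dim (vii°) — D major is indeed IV.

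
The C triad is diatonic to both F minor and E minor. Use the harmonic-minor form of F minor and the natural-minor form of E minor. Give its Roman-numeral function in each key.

V in F minor; VI in E minor

The scale of F minor (harmonic minor) is F G Ab Bb C Db E; C is degree 5, and the triad built there (C-E-G) is major, so it is V.
The scale of E minor (natural minor) is E F# G A B C D; C is degree 6, and the triad built there (C-E-G) is major, so it is VI.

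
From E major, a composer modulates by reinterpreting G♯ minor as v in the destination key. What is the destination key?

C♯ minor

The numeral v denotes a minor triad on scale degree 5. With G♯ on degree 5, the tonic of the new key is C♯.
Degree 5 carries a minor triad in natural-minor keys, so the destination is C♯ minor.
Check: the diatonic triads of C♯ minor (natural minor) are C♯m (i), D♯dim (ii°), E (III), F♯m (iv), G♯m (v), A (VI), B (VII) — G♯ minor is indeed v.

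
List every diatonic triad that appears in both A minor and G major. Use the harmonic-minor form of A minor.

Am

Triads in A minor (harmonic minor): Am (i), Bdim (ii°), Caug (III+), Dm (iv), E (V), F (VI), G#dim (vii°).
Triads in G major: G (I), Am (ii), Bm (iii), C (IV), D (V), Em (vi), F#dim (vii°).
Shared triads with their functions: Am (i in A minor, ii in G major).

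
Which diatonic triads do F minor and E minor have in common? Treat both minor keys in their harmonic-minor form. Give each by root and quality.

C

Triads in F minor (harmonic minor): F minor (i), G diminished (ii°), Ab augmented (III+), Bb minor (iv), C major (V), Db major (VI), E diminished (vii°).
Triads in E minor (harmonic minor): E minor (i), F# diminished (ii°), G augmented (III+), A minor (iv), B major (V), C major (VI), D# diminished (vii°).
Shared triads with their functions: C major (V in F minor, VI in E minor).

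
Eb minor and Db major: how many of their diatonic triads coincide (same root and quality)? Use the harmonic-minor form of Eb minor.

1

Diatonic triads of Eb minor (harmonic minor): Ebm (i), Fdim (ii°), Gbaug (III+), Abm (iv), Bb (V), Cb (VI), Ddim (vii°).
Diatonic triads of Db major: Db (I), Ebm (ii), Fm (iii), Gb (IV), Ab (V), Bbm (vi), Cdim (vii°).
Matching root and quality in both lists: Ebm.
That gives 1 common triad.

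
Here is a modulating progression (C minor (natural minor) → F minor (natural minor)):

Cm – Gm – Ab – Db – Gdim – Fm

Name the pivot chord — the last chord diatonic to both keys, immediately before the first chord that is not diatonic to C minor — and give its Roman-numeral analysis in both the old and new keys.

Chords diatonic to C minor: Cm, Ddim, Eb, Fm, Gm, Ab, Bb.
Reading the progression, the first chord not in that set is Db, so the modulation leaves C minor there.
The chord immediately before Db is Ab, which is diatonic to both keys: VI in C minor and III in F minor.

Ab — VI in C minor, III in F minor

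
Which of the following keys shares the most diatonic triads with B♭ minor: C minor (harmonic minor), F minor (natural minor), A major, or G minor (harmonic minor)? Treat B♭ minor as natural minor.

Triads of B♭ minor (natural minor): B♭m (i), Cdim (ii°), D♭ (III), E♭m (iv), Fm (v), G♭ (VI), A♭ (VII).
C minor (harmonic minor) shares 2: Fm, A♭.
F minor (natural minor) shares 4: B♭m, D♭, Fm, A♭.
A major shares 0: none.
G minor (harmonic minor) shares 0: none.
The most common triads (4) are shared with F minor.

F minor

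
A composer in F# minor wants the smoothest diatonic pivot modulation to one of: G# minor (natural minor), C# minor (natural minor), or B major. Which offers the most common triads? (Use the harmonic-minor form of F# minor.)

C# minor

Triads of F# minor (harmonic minor): F# minor (i), G# diminished (ii°), A augmented (III+), B minor (iv), C# major (V), D major (VI), E# diminished (vii°).
G# minor (natural minor) shares 0: none.
C# minor (natural minor) shares 1: F#m.
B major shares 0: none.
The most common triads (1) are shared with C# minor.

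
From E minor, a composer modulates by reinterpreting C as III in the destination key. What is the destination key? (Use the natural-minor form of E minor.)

The numeral III denotes a major triad on scale degree 3. With C on degree 3, the tonic of the new key is A.
Degree 3 carries a major triad in natural-minor keys, so the destination is A minor.
Check: the diatonic triads of A minor (natural minor) are Am (i), Bdim (ii°), C (III), Dm (iv), Em (v), F (VI), G (VII) — C is indeed III.

A minor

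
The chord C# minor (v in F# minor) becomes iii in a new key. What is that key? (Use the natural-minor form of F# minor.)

The numeral iii denotes a minor triad on scale degree 3. With C# on degree 3, the tonic of the new key is A.
Degree 3 carries a minor triad in major keys, so the destination is A major.
Check: the diatonic triads of A major are A (I), Bm (ii), C#m (iii), D (IV), E (V), F#m (vi), G#dim (vii°) — C# minor is indeed iii.

A major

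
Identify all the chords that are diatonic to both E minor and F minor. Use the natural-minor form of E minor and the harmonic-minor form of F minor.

C

Triads in E minor (natural minor): Em (i), F#dim (ii°), G (III), Am (iv), Bm (v), C (VI), D (VII).
Triads in F minor (harmonic minor): Fm (i), Gdim (ii°), Abaug (III+), Bbm (iv), C (V), Db (VI), Edim (vii°).
Shared triads with their functions: C (VI in E minor, V in F minor).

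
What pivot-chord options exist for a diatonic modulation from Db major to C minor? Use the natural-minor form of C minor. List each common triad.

Fm, Ab

Triads in Db major: Db (I), Ebm (ii), Fm (iii), Gb (IV), Ab (V), Bbm (vi), Cdim (vii°).
Triads in C minor (natural minor): Cm (i), Ddim (ii°), Eb (III), Fm (iv), Gm (v), Ab (VI), Bb (VII).
Shared triads with their functions: Fm (iii in Db major, iv in C minor); Ab (V in Db major, VI in C minor).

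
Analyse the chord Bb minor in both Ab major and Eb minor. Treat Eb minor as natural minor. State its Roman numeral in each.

ii in Ab major; v in Eb minor

The scale of Ab major is Ab Bb C Db Eb F G; Bb is degree 2, and the triad built there (Bb-Db-F) is minor, so it is ii.
The scale of Eb minor (natural minor) is Eb F Gb Ab Bb Cb Db; Bb is degree 5, and the triad built there (Bb-Db-F) is minor, so it is v.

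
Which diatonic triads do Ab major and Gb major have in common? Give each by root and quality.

Bbm, Db

Triads in Ab major: Ab major (I), Bb minor (ii), C minor (iii), Db major (IV), Eb major (V), F minor (vi), G diminished (vii°).
Triads in Gb major: Gb major (I), Ab minor (ii), Bb minor (iii), Cb major (IV), Db major (V), Eb minor (vi), F diminished (vii°).
Shared triads with their functions: Bb minor (ii in Ab major, iii in Gb major); Db major (IV in Ab major, V in Gb major).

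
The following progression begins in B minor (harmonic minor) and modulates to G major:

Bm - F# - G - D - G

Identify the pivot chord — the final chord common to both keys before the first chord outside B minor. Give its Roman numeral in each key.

G — VI in B minor, I in G major

Chords diatonic to B minor: Bm, C#dim, Daug, Em, F#, G, A#dim.
Reading the progression, the first chord not in that set is D, so the modulation leaves B minor there.
The chord immediately before D is G, which is diatonic to both keys: VI in B minor and I in G major.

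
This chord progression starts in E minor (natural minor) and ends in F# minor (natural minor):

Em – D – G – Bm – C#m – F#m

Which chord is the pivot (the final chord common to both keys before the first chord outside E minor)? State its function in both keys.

Chords diatonic to E minor: Em, F#dim, G, Am, Bm, C, D.
Reading the progression, the first chord not in that set is C#m, so the modulation leaves E minor there.
The chord immediately before C#m is Bm, which is diatonic to both keys: v in E minor and iv in F# minor.

Bm — v in E minor, iv in F# minor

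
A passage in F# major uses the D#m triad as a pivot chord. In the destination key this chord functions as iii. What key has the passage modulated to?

The numeral iii denotes a minor triad on scale degree 3. With D# on degree 3, the tonic of the new key is B.
Degree 3 carries a minor triad in major keys, so the destination is B major.
Check: the diatonic triads of B major are B (I), C#m (ii), D#m (iii), E (IV), F# (V), G#m (vi), A#dim (vii°) — D#m is indeed iii.

B major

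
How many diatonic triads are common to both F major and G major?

Diatonic triads of F major: F major (I), G minor (ii), A minor (iii), Bb major (IV), C major (V), D minor (vi), E diminished (vii°).
Diatonic triads of G major: G major (I), A minor (ii), B minor (iii), C major (IV), D major (V), E minor (vi), F# diminished (vii°).
Matching root and quality in both lists: A minor, C major.
That gives 2 common triads.

2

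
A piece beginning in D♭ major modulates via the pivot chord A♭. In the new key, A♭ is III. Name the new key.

The numeral III denotes a major triad on scale degree 3. With A♭ on degree 3, the tonic of the new key is F.
Degree 3 carries a major triad in natural-minor keys, so the destination is F minor.
Check: the diatonic triads of F minor (natural minor) are Fm (i), Gdim (ii°), A♭ (III), B♭m (iv), Cm (v), D♭ (VI), E♭ (VII) — A♭ is indeed III.

F minor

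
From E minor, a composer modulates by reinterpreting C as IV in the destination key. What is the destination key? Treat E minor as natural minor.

The numeral IV denotes a major triad on scale degree 4. With C on degree 4, the tonic of the new key is G.
Degree 4 carries a major triad in major keys, so the destination is G major.
Check: the diatonic triads of G major are G (I), Am (ii), Bm (iii), C (IV), D (V), Em (vi), F#dim (vii°) — C is indeed IV.

G major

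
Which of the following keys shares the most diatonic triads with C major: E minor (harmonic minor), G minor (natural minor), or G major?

Triads of C major: C (I), Dm (ii), Em (iii), F (IV), G (V), Am (vi), Bdim (vii°).
E minor (harmonic minor) shares 3: C, Em, Am.
G minor (natural minor) shares 2: Dm, F.
G major shares 4: C, Em, G, Am.
The most common triads (4) are shared with G major.

G major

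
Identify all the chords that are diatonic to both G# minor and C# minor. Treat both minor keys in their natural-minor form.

G#m, B, C#m, E

Triads in G# minor (natural minor): G# minor (i), A# diminished (ii°), B major (III), C# minor (iv), D# minor (v), E major (VI), F# major (VII).
Triads in C# minor (natural minor): C# minor (i), D# diminished (ii°), E major (III), F# minor (iv), G# minor (v), A major (VI), B major (VII).
Shared triads with their functions: G# minor (i in G# minor, v in C# minor); B major (III in G# minor, VII in C# minor); C# minor (iv in G# minor, i in C# minor); E major (VI in G# minor, III in C# minor).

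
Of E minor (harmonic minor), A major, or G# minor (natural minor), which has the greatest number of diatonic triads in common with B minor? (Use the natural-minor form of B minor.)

Triads of B minor (natural minor): B minor (i), C# diminished (ii°), D major (III), E minor (iv), F# minor (v), G major (VI), A major (VII).
E minor (harmonic minor) shares 1: Em.
A major shares 4: Bm, D, F#m, A.
G# minor (natural minor) shares 0: none.
The most common triads (4) are shared with A major.

A major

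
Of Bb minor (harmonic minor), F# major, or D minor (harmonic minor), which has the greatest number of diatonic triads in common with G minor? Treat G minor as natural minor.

D minor

Triads of G minor (natural minor): G minor (i), A diminished (ii°), Bb major (III), C minor (iv), D minor (v), Eb major (VI), F major (VII).
Bb minor (harmonic minor) shares 2: Adim, F.
F# major shares 0: none.
D minor (harmonic minor) shares 3: Gm, Bb, Dm.
The most common triads (3) are shared with D minor.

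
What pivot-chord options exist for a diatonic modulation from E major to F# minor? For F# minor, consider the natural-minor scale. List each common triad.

Triads in E major: E major (I), F# minor (ii), G# minor (iii), A major (IV), B major (V), C# minor (vi), D# diminished (vii°).
Triads in F# minor (natural minor): F# minor (i), G# diminished (ii°), A major (III), B minor (iv), C# minor (v), D major (VI), E major (VII).
Shared triads with their functions: E major (I in E major, VII in F# minor); F# minor (ii in E major, i in F# minor); A major (IV in E major, III in F# minor); C# minor (vi in E major, v in F# minor).

E, F#m, A, C#m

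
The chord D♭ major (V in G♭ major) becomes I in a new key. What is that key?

D♭ major

The numeral I denotes a major triad on scale degree 1. With D♭ on degree 1, the tonic of the new key is D♭.
Degree 1 carries a major triad in major keys, so the destination is D♭ major.
Check: the diatonic triads of D♭ major are D♭ (I), E♭m (ii), Fm (iii), G♭ (IV), A♭ (V), B♭m (vi), Cdim (vii°) — D♭ major is indeed I.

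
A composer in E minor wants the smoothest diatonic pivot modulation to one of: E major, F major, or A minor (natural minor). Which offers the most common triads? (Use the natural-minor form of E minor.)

A minor

Triads of E minor (natural minor): E minor (i), F# diminished (ii°), G major (III), A minor (iv), B minor (v), C major (VI), D major (VII).
E major shares 0: none.
F major shares 2: Am, C.
A minor (natural minor) shares 4: Em, G, Am, C.
The most common triads (4) are shared with A minor.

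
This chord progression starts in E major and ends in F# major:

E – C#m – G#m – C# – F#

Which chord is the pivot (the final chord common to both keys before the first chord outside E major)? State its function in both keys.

G#m — iii in E major, ii in F# major

Chords diatonic to E major: E, F#m, G#m, A, B, C#m, D#dim.
Reading the progression, the first chord not in that set is C#, so the modulation leaves E major there.
The chord immediately before C# is G#m, which is diatonic to both keys: iii in E major and ii in F# major.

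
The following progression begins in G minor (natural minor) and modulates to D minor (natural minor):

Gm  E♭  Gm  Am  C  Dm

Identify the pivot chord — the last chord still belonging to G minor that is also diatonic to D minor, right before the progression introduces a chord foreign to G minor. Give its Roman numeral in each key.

Gm — i in G minor, iv in D minor

Chords diatonic to G minor: Gm, Adim, B♭, Cm, Dm, E♭, F.
Reading the progression, the first chord not in that set is Am, so the modulation leaves G minor there.
The chord immediately before Am is Gm, which is diatonic to both keys: i in G minor and iv in D minor.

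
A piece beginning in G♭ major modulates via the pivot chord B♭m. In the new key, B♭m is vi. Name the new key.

The numeral vi denotes a minor triad on scale degree 6. With B♭ on degree 6, the tonic of the new key is D♭.
Degree 6 carries a minor triad in major keys, so the destination is D♭ major.
Check: the diatonic triads of D♭ major are D♭ (I), E♭m (ii), Fm (iii), G♭ (IV), A♭ (V), B♭m (vi), Cdim (vii°) — B♭m is indeed vi.

D♭ major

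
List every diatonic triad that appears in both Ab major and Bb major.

Triads in Ab major: Ab (I), Bbm (ii), Cm (iii), Db (IV), Eb (V), Fm (vi), Gdim (vii°).
Triads in Bb major: Bb (I), Cm (ii), Dm (iii), Eb (IV), F (V), Gm (vi), Adim (vii°).
Shared triads with their functions: Cm (iii in Ab major, ii in Bb major); Eb (V in Ab major, IV in Bb major).

Cm, Eb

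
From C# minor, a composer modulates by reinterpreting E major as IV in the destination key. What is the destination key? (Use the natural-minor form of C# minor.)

The numeral IV denotes a major triad on scale degree 4. With E on degree 4, the tonic of the new key is B.
Degree 4 carries a major triad in major keys, so the destination is B major.
Check: the diatonic triads of B major are B (I), C#m (ii), D#m (iii), E (IV), F# (V), G#m (vi), A#dim (vii°) — E major is indeed IV.

B major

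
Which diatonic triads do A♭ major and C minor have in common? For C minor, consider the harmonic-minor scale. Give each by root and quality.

A♭, Cm, Fm

Triads in A♭ major: A♭ (I), B♭m (ii), Cm (iii), D♭ (IV), E♭ (V), Fm (vi), Gdim (vii°).
Triads in C minor (harmonic minor): Cm (i), Ddim (ii°), E♭aug (III+), Fm (iv), G (V), A♭ (VI), Bdim (vii°).
Shared triads with their functions: A♭ (I in A♭ major, VI in C minor); Cm (iii in A♭ major, i in C minor); Fm (vi in A♭ major, iv in C minor).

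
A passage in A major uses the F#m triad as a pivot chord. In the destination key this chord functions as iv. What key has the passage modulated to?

The numeral iv denotes a minor triad on scale degree 4. With F# on degree 4, the tonic of the new key is C#.
Degree 4 carries a minor triad in minor keys, so the destination is C# minor.
Check: the diatonic triads of C# minor (natural minor) are C#m (i), D#dim (ii°), E (III), F#m (iv), G#m (v), A (VI), B (VII) — F#m is indeed iv.

C# minor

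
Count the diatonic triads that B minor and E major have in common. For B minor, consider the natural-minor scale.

2

Diatonic triads of B minor (natural minor): B minor (i), C# diminished (ii°), D major (III), E minor (iv), F# minor (v), G major (VI), A major (VII).
Diatonic triads of E major: E major (I), F# minor (ii), G# minor (iii), A major (IV), B major (V), C# minor (vi), D# diminished (vii°).
Matching root and quality in both lists: F# minor, A major.
That gives 2 common triads.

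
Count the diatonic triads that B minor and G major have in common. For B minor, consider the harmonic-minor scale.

3

Diatonic triads of B minor (harmonic minor): B minor (i), C# diminished (ii°), D augmented (III+), E minor (iv), F# major (V), G major (VI), A# diminished (vii°).
Diatonic triads of G major: G major (I), A minor (ii), B minor (iii), C major (IV), D major (V), E minor (vi), F# diminished (vii°).
Matching root and quality in both lists: B minor, E minor, G major.
That gives 3 common triads.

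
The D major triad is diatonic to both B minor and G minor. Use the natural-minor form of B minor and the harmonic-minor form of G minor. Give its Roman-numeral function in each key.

III in B minor; V in G minor

The scale of B minor (natural minor) is B C# D E F# G A; D is degree 3, and the triad built there (D-F#-A) is major, so it is III.
The scale of G minor (harmonic minor) is G A Bb C D Eb F#; D is degree 5, and the triad built there (D-F#-A) is major, so it is V.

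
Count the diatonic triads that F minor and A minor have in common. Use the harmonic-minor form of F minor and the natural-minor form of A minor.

1

Diatonic triads of F minor (harmonic minor): F minor (i), G diminished (ii°), A♭ augmented (III+), B♭ minor (iv), C major (V), D♭ major (VI), E diminished (vii°).
Diatonic triads of A minor (natural minor): A minor (i), B diminished (ii°), C major (III), D minor (iv), E minor (v), F major (VI), G major (VII).
Matching root and quality in both lists: C major.
That gives 1 common triad.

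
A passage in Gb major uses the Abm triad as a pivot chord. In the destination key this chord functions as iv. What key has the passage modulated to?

The numeral iv denotes a minor triad on scale degree 4. With Ab on degree 4, the tonic of the new key is Eb.
Degree 4 carries a minor triad in minor keys, so the destination is Eb minor.
Check: the diatonic triads of Eb minor (natural minor) are Ebm (i), Fdim (ii°), Gb (III), Abm (iv), Bbm (v), Cb (VI), Db (VII) — Abm is indeed iv.

Eb minor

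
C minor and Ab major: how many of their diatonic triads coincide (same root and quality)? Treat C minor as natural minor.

4

Diatonic triads of C minor (natural minor): C minor (i), D diminished (ii°), Eb major (III), F minor (iv), G minor (v), Ab major (VI), Bb major (VII).
Diatonic triads of Ab major: Ab major (I), Bb minor (ii), C minor (iii), Db major (IV), Eb major (V), F minor (vi), G diminished (vii°).
Matching root and quality in both lists: C minor, Eb major, F minor, Ab major.
That gives 4 common triads.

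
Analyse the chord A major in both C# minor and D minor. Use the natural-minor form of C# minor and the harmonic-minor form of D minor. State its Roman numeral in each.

The scale of C# minor (natural minor) is C# D# E F# G# A B; A is degree 6, and the triad built there (A-C#-E) is major, so it is VI.
The scale of D minor (harmonic minor) is D E F G A Bb C#; A is degree 5, and the triad built there (A-C#-E) is major, so it is V.

VI in C# minor; V in D minor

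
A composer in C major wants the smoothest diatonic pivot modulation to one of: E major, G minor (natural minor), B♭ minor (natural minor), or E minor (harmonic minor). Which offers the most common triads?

Triads of C major: C major (I), D minor (ii), E minor (iii), F major (IV), G major (V), A minor (vi), B diminished (vii°).
E major shares 0: none.
G minor (natural minor) shares 2: Dm, F.
B♭ minor (natural minor) shares 0: none.
E minor (harmonic minor) shares 3: C, Em, Am.
The most common triads (3) are shared with E minor.

E minor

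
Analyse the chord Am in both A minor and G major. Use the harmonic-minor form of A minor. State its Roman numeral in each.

The scale of A minor (harmonic minor) is A B C D E F G#; A is degree 1, and the triad built there (A-C-E) is minor, so it is i.
The scale of G major is G A B C D E F#; A is degree 2, and the triad built there (A-C-E) is minor, so it is ii.

i in A minor; ii in G major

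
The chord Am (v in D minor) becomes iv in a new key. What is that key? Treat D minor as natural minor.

E minor

The numeral iv denotes a minor triad on scale degree 4. With A on degree 4, the tonic of the new key is E.
Degree 4 carries a minor triad in minor keys, so the destination is E minor.
Check: the diatonic triads of E minor (natural minor) are Em (i), F♯dim (ii°), G (III), Am (iv), Bm (v), C (VI), D (VII) — Am is indeed iv.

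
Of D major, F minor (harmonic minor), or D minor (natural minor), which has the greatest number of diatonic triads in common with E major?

Triads of E major: E major (I), F# minor (ii), G# minor (iii), A major (IV), B major (V), C# minor (vi), D# diminished (vii°).
D major shares 2: F#m, A.
F minor (harmonic minor) shares 0: none.
D minor (natural minor) shares 0: none.
The most common triads (2) are shared with D major.

D major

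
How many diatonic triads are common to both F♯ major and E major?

Diatonic triads of F♯ major: F♯ (I), G♯m (ii), A♯m (iii), B (IV), C♯ (V), D♯m (vi), E♯dim (vii°).
Diatonic triads of E major: E (I), F♯m (ii), G♯m (iii), A (IV), B (V), C♯m (vi), D♯dim (vii°).
Matching root and quality in both lists: G♯m, B.
That gives 2 common triads.

2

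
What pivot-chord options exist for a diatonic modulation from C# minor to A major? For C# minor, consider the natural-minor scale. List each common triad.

Triads in C# minor (natural minor): C#m (i), D#dim (ii°), E (III), F#m (iv), G#m (v), A (VI), B (VII).
Triads in A major: A (I), Bm (ii), C#m (iii), D (IV), E (V), F#m (vi), G#dim (vii°).
Shared triads with their functions: C#m (i in C# minor, iii in A major); E (III in C# minor, V in A major); F#m (iv in C# minor, vi in A major); A (VI in C# minor, I in A major).

C#m, E, F#m, A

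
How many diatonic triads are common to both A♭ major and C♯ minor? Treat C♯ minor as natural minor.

Diatonic triads of A♭ major: A♭ (I), B♭m (ii), Cm (iii), D♭ (IV), E♭ (V), Fm (vi), Gdim (vii°).
Diatonic triads of C♯ minor (natural minor): C♯m (i), D♯dim (ii°), E (III), F♯m (iv), G♯m (v), A (VI), B (VII).
No triad has the same root and quality in both keys.

0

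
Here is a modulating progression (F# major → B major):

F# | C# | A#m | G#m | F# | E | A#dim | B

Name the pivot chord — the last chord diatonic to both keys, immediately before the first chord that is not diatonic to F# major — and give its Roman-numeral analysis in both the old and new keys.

Chords diatonic to F# major: F#, G#m, A#m, B, C#, D#m, E#dim.
Reading the progression, the first chord not in that set is E, so the modulation leaves F# major there.
The chord immediately before E is F#, which is diatonic to both keys: I in F# major and V in B major.

F# — I in F# major, V in B major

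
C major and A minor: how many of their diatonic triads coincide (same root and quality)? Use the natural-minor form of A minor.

7

Diatonic triads of C major: C (I), Dm (ii), Em (iii), F (IV), G (V), Am (vi), Bdim (vii°).
Diatonic triads of A minor (natural minor): Am (i), Bdim (ii°), C (III), Dm (iv), Em (v), F (VI), G (VII).
Matching root and quality in both lists: C, Dm, Em, F, G, Am, Bdim.
That gives 7 common triads.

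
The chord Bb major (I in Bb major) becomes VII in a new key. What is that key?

The numeral VII denotes a major triad on scale degree 7. With Bb on degree 7, the tonic of the new key is C.
Degree 7 carries a major triad in natural-minor keys, so the destination is C minor.
Check: the diatonic triads of C minor (natural minor) are Cm (i), Ddim (ii°), Eb (III), Fm (iv), Gm (v), Ab (VI), Bb (VII) — Bb major is indeed VII.

C minor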